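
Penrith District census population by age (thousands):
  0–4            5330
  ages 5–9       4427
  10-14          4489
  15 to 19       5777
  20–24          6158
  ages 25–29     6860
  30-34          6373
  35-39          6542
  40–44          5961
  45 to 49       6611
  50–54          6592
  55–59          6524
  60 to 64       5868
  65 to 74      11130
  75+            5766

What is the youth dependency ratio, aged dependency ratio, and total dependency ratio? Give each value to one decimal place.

Youth dependency ratio: 22.5
Old-age dependency ratio: 26.7
Total dependency ratio: 49.2

0–14: 5330 + 4427 + 4489 = 14246
15–64: 5777 + 6158 + 6860 + 6373 + 6542 + 5961 + 6611 + 6592 + 6524 + 5868 = 63266
65+: 11130 + 5766 = 16896
Youth dependency ratio = 14246 / 63266 × 100 = 22.5
Old-age dependency ratio = 16896 / 63266 × 100 = 26.7
Total dependency ratio = (14246 + 16896) / 63266 × 100 = 31142 / 63266 × 100 = 49.2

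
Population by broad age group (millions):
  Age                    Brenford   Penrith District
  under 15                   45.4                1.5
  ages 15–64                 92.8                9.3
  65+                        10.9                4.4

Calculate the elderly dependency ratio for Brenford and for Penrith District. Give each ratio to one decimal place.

Brenford: 10.9 / 92.8 × 100 = 11.7
Penrith District: 4.4 / 9.3 × 100 = 47.3

Brenford: 11.7
Penrith District: 47.3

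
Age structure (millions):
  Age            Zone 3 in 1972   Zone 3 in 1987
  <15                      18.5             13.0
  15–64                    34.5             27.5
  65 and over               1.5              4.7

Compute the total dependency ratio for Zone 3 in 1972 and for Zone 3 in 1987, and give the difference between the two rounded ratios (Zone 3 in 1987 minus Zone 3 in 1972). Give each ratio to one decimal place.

Zone 3 in 1972: 58.0
Zone 3 in 1987: 64.4
Difference: +6.4

Zone 3 in 1972: (18.5 + 1.5) / 34.5 × 100 = 20.0 / 34.5 × 100 = 58.0
Zone 3 in 1987: (13.0 + 4.7) / 27.5 × 100 = 17.7 / 27.5 × 100 = 64.4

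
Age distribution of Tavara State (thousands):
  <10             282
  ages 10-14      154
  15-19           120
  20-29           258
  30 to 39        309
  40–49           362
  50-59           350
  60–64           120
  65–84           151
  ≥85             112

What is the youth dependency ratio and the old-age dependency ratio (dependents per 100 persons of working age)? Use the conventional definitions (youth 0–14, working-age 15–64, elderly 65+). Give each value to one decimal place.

0–14: 282 + 154 = 436
15–64: 120 + 258 + 309 + 362 + 350 + 120 = 1 519
65+: 151 + 112 = 263
Youth dependency ratio = 436 / 1 519 × 100 = 28.7
Old-age dependency ratio = 263 / 1 519 × 100 = 17.3

Youth dependency ratio: 28.7
Old-age dependency ratio: 17.3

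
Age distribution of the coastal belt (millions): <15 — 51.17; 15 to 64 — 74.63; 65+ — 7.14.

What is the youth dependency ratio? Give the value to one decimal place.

Youth dependency ratio = 51.17 / 74.63 × 100 = 68.6

Youth dependency ratio: 68.6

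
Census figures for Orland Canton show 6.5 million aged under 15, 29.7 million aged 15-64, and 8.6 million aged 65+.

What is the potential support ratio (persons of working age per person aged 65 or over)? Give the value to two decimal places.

Potential support ratio: 3.45

Potential support ratio = 29.7 / 8.6 = 3.45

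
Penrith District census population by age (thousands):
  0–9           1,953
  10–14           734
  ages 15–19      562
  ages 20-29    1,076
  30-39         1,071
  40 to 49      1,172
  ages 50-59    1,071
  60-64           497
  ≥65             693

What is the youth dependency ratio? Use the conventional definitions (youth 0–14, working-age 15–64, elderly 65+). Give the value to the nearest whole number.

Youth dependency ratio: 49

0–14: 1,953 + 734 = 2,687
15–64: 562 + 1,076 + 1,071 + 1,172 + 1,071 + 497 = 5,449
65+: 693
Youth dependency ratio = 2,687 / 5,449 × 100 = 49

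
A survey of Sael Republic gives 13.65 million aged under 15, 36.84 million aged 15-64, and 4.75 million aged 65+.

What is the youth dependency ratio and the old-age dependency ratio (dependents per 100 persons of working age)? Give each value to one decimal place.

Youth dependency ratio = 13.65 / 36.84 × 100 = 37.1
Old-age dependency ratio = 4.75 / 36.84 × 100 = 12.9

Youth dependency ratio: 37.1
Old-age dependency ratio: 12.9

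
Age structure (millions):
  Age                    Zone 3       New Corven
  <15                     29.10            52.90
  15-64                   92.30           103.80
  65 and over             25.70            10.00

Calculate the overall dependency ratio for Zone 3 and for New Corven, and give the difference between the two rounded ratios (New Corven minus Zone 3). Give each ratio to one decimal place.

Zone 3: (29.10 + 25.70) / 92.30 × 100 = 54.80 / 92.30 × 100 = 59.4
New Corven: (52.90 + 10.00) / 103.80 × 100 = 62.90 / 103.80 × 100 = 60.6

Zone 3: 59.4
New Corven: 60.6
Difference: +1.2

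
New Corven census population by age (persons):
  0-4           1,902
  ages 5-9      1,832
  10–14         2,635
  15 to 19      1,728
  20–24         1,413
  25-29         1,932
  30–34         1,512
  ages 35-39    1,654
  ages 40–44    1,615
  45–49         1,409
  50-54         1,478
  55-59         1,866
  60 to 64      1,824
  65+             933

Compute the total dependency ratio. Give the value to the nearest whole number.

0–14: 1,902 + 1,832 + 2,635 = 6,369
15–64: 1,728 + 1,413 + 1,932 + 1,512 + 1,654 + 1,615 + 1,409 + 1,478 + 1,866 + 1,824 = 16,431
65+: 933
Total dependency ratio = (6,369 + 933) / 16,431 × 100 = 7,302 / 16,431 × 100 = 44

Total dependency ratio: 44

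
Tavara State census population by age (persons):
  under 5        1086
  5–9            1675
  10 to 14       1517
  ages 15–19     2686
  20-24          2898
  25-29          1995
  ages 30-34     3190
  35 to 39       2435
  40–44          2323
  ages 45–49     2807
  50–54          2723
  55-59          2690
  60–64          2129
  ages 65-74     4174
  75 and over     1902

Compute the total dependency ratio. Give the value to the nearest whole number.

Total dependency ratio: 40

0–14: 1086 + 1675 + 1517 = 4278
15–64: 2686 + 2898 + 1995 + 3190 + 2435 + 2323 + 2807 + 2723 + 2690 + 2129 = 25876
65+: 4174 + 1902 = 6076
Total dependency ratio = (4278 + 6076) / 25876 × 100 = 10354 / 25876 × 100 = 40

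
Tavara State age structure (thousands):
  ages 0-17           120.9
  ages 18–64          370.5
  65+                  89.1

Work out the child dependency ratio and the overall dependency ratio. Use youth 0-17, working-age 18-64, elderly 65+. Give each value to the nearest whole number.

Youth dependency ratio: 33
Total dependency ratio: 57

Youth dependency ratio = 120.9 / 370.5 × 100 = 33
Total dependency ratio = (120.9 + 89.1) / 370.5 × 100 = 210.0 / 370.5 × 100 = 57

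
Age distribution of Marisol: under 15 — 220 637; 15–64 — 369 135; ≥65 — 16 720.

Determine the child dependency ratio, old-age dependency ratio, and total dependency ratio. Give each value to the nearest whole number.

Youth dependency ratio: 60
Old-age dependency ratio: 5
Total dependency ratio: 64

Youth dependency ratio = 220 637 / 369 135 × 100 = 60
Old-age dependency ratio = 16 720 / 369 135 × 100 = 5
Total dependency ratio = (220 637 + 16 720) / 369 135 × 100 = 237 357 / 369 135 × 100 = 64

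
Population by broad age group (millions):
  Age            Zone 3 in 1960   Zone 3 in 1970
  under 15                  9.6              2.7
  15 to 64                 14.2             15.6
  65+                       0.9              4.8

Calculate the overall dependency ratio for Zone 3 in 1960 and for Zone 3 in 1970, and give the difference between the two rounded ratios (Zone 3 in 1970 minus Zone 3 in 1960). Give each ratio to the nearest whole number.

Zone 3 in 1960: 74
Zone 3 in 1970: 48
Difference: -26

Zone 3 in 1960: (9.6 + 0.9) / 14.2 × 100 = 10.5 / 14.2 × 100 = 74
Zone 3 in 1970: (2.7 + 4.8) / 15.6 × 100 = 7.5 / 15.6 × 100 = 48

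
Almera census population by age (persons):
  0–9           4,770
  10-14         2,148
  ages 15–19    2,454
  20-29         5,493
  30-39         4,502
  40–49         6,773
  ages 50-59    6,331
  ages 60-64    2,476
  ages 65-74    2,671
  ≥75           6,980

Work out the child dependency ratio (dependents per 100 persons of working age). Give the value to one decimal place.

0–14: 4,770 + 2,148 = 6,918
15–64: 2,454 + 5,493 + 4,502 + 6,773 + 6,331 + 2,476 = 28,029
65+: 2,671 + 6,980 = 9,651
Youth dependency ratio = 6,918 / 28,029 × 100 = 24.7

Youth dependency ratio: 24.7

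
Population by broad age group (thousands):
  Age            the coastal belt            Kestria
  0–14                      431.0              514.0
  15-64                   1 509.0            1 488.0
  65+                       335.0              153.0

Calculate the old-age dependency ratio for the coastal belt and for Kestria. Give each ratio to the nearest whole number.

the coastal belt: 22
Kestria: 10

the coastal belt: 335.0 / 1 509.0 × 100 = 22
Kestria: 153.0 / 1 488.0 × 100 = 10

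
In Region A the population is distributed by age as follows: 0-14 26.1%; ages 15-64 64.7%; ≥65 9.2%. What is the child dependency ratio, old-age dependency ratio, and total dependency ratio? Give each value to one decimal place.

Youth dependency ratio: 40.3
Old-age dependency ratio: 14.2
Total dependency ratio: 54.6

Youth dependency ratio = 26.1 / 64.7 × 100 = 40.3
Old-age dependency ratio = 9.2 / 64.7 × 100 = 14.2
Total dependency ratio = (26.1 + 9.2) / 64.7 × 100 = 35.3 / 64.7 × 100 = 54.6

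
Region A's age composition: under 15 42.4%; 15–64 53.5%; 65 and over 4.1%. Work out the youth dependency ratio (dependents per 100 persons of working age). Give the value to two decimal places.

Youth dependency ratio: 79.25

Youth dependency ratio = 42.4 / 53.5 × 100 = 79.25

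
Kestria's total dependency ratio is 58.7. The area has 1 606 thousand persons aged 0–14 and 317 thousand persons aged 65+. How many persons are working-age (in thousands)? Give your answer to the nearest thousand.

Working-age: 3 276

Total dependency ratio = (youth + elderly) / working-age × 100
58.7 = (1 606 + 317) / W × 100
⇒ 3 276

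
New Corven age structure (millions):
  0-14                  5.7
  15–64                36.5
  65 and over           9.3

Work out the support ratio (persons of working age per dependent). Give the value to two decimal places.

Support ratio = 36.5 / (5.7 + 9.3) = 36.5 / 15.0 = 2.43

Support ratio: 2.43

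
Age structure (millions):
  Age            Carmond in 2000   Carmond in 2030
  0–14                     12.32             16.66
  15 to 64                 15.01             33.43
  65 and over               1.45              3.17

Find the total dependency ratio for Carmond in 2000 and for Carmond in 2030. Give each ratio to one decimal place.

Carmond in 2000: 91.7
Carmond in 2030: 59.3

Carmond in 2000: (12.32 + 1.45) / 15.01 × 100 = 13.77 / 15.01 × 100 = 91.7
Carmond in 2030: (16.66 + 3.17) / 33.43 × 100 = 19.83 / 33.43 × 100 = 59.3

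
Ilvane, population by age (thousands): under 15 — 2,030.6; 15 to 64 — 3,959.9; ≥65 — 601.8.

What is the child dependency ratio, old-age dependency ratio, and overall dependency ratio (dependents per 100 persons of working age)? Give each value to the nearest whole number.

Youth dependency ratio: 51
Old-age dependency ratio: 15
Total dependency ratio: 66

Youth dependency ratio = 2,030.6 / 3,959.9 × 100 = 51
Old-age dependency ratio = 601.8 / 3,959.9 × 100 = 15
Total dependency ratio = (2,030.6 + 601.8) / 3,959.9 × 100 = 2,632.4 / 3,959.9 × 100 = 66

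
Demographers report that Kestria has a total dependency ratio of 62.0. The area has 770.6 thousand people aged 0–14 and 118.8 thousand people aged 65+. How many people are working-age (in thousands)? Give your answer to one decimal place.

Total dependency ratio = (youth + elderly) / working-age × 100
62.0 = (770.6 + 118.8) / W × 100
⇒ 1 434.5

Working-age: 1 434.5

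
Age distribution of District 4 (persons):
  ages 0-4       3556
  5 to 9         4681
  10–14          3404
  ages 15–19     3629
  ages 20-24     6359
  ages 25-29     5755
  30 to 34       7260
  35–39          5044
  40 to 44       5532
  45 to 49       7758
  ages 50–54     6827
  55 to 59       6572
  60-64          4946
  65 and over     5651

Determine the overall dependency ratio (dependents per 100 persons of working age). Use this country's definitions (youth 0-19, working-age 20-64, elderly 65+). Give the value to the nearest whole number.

0–19: 3556 + 4681 + 3404 + 3629 = 15270
20–64: 6359 + 5755 + 7260 + 5044 + 5532 + 7758 + 6827 + 6572 + 4946 = 56053
65+: 5651
Total dependency ratio = (15270 + 5651) / 56053 × 100 = 20921 / 56053 × 100 = 37

Total dependency ratio: 37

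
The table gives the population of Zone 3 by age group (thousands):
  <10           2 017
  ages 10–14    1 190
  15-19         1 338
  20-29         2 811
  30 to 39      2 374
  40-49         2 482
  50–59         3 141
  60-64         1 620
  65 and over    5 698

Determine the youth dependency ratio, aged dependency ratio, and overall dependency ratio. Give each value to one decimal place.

0–14: 2 017 + 1 190 = 3 207
15–64: 1 338 + 2 811 + 2 374 + 2 482 + 3 141 + 1 620 = 13 766
65+: 5 698
Youth dependency ratio = 3 207 / 13 766 × 100 = 23.3
Old-age dependency ratio = 5 698 / 13 766 × 100 = 41.4
Total dependency ratio = (3 207 + 5 698) / 13 766 × 100 = 8 905 / 13 766 × 100 = 64.7

Youth dependency ratio: 23.3
Old-age dependency ratio: 41.4
Total dependency ratio: 64.7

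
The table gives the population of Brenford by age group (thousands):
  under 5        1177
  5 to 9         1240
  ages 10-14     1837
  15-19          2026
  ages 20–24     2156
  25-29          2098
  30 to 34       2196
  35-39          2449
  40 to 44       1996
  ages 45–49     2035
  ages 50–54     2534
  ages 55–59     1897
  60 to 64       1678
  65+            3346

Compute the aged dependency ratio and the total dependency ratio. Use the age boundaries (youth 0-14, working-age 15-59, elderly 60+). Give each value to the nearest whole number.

0–14: 1177 + 1240 + 1837 = 4254
15–59: 2026 + 2156 + 2098 + 2196 + 2449 + 1996 + 2035 + 2534 + 1897 = 19387
60+: 1678 + 3346 = 5024
Old-age dependency ratio = 5024 / 19387 × 100 = 26
Total dependency ratio = (4254 + 5024) / 19387 × 100 = 9278 / 19387 × 100 = 48

Old-age dependency ratio: 26
Total dependency ratio: 48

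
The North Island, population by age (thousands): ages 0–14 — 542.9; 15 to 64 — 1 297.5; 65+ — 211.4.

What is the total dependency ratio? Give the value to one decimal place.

Total dependency ratio: 58.1

Total dependency ratio = (542.9 + 211.4) / 1 297.5 × 100 = 754.3 / 1 297.5 × 100 = 58.1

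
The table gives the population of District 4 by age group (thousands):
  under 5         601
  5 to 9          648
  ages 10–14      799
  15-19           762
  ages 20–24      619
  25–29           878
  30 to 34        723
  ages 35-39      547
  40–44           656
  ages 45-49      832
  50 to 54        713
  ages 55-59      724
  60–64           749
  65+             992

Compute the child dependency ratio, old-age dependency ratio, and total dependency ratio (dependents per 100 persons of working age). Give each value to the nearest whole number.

0–14: 601 + 648 + 799 = 2,048
15–64: 762 + 619 + 878 + 723 + 547 + 656 + 832 + 713 + 724 + 749 = 7,203
65+: 992
Youth dependency ratio = 2,048 / 7,203 × 100 = 28
Old-age dependency ratio = 992 / 7,203 × 100 = 14
Total dependency ratio = (2,048 + 992) / 7,203 × 100 = 3,040 / 7,203 × 100 = 42

Youth dependency ratio: 28
Old-age dependency ratio: 14
Total dependency ratio: 42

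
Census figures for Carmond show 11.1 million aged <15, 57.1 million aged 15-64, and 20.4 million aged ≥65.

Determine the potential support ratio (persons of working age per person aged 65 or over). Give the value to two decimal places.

Potential support ratio = 57.1 / 20.4 = 2.80

Potential support ratio: 2.80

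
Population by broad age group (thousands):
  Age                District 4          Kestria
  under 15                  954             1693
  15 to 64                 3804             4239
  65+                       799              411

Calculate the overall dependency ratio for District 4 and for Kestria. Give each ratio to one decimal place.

District 4: 46.1
Kestria: 49.6

District 4: (954 + 799) / 3804 × 100 = 1753 / 3804 × 100 = 46.1
Kestria: (1693 + 411) / 4239 × 100 = 2104 / 4239 × 100 = 49.6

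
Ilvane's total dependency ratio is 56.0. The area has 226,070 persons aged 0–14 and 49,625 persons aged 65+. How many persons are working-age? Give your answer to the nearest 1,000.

Working-age: 492,000

Total dependency ratio = (youth + elderly) / working-age × 100
56.0 = (226,070 + 49,625) / W × 100
⇒ 492,000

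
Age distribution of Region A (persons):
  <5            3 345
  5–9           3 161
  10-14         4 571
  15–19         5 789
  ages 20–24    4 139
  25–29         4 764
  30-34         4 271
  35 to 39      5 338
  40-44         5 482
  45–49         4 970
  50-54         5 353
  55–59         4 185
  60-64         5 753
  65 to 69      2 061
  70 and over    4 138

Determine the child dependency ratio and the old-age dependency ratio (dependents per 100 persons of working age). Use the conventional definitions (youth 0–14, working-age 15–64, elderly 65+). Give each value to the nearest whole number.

0–14: 3 345 + 3 161 + 4 571 = 11 077
15–64: 5 789 + 4 139 + 4 764 + 4 271 + 5 338 + 5 482 + 4 970 + 5 353 + 4 185 + 5 753 = 50 044
65+: 2 061 + 4 138 = 6 199
Youth dependency ratio = 11 077 / 50 044 × 100 = 22
Old-age dependency ratio = 6 199 / 50 044 × 100 = 12

Youth dependency ratio: 22
Old-age dependency ratio: 12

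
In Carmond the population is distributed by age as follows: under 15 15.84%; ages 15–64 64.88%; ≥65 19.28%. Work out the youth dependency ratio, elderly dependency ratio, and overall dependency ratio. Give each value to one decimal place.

Youth dependency ratio = 15.84 / 64.88 × 100 = 24.4
Old-age dependency ratio = 19.28 / 64.88 × 100 = 29.7
Total dependency ratio = (15.84 + 19.28) / 64.88 × 100 = 35.12 / 64.88 × 100 = 54.1

Youth dependency ratio: 24.4
Old-age dependency ratio: 29.7
Total dependency ratio: 54.1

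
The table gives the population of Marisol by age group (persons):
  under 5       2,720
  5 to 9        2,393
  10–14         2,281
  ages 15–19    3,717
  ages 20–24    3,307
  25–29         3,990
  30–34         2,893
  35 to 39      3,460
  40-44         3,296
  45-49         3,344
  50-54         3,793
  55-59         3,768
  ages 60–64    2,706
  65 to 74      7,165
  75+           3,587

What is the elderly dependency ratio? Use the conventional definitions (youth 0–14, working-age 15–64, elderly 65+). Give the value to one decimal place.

Old-age dependency ratio: 31.4

0–14: 2,720 + 2,393 + 2,281 = 7,394
15–64: 3,717 + 3,307 + 3,990 + 2,893 + 3,460 + 3,296 + 3,344 + 3,793 + 3,768 + 2,706 = 34,274
65+: 7,165 + 3,587 = 10,752
Old-age dependency ratio = 10,752 / 34,274 × 100 = 31.4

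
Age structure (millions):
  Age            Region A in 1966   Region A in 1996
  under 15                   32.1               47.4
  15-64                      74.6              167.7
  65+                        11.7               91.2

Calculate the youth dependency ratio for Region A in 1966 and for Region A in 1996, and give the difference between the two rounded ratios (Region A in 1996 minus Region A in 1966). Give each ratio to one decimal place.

Region A in 1966: 32.1 / 74.6 × 100 = 43.0
Region A in 1996: 47.4 / 167.7 × 100 = 28.3

Region A in 1966: 43.0
Region A in 1996: 28.3
Difference: -14.7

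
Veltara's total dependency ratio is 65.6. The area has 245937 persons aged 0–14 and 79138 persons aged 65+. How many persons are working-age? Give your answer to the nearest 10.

Total dependency ratio = (youth + elderly) / working-age × 100
65.6 = (245937 + 79138) / W × 100
⇒ 495540

Working-age: 495540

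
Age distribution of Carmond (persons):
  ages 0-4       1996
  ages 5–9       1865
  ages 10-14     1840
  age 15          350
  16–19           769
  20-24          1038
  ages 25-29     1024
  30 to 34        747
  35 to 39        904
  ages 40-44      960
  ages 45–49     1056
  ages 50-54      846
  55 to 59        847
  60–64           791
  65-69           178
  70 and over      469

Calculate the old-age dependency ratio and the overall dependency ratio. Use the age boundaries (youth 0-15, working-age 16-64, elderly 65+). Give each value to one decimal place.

0–15: 1996 + 1865 + 1840 + 350 = 6051
16–64: 769 + 1038 + 1024 + 747 + 904 + 960 + 1056 + 846 + 847 + 791 = 8982
65+: 178 + 469 = 647
Old-age dependency ratio = 647 / 8982 × 100 = 7.2
Total dependency ratio = (6051 + 647) / 8982 × 100 = 6698 / 8982 × 100 = 74.6

Old-age dependency ratio: 7.2
Total dependency ratio: 74.6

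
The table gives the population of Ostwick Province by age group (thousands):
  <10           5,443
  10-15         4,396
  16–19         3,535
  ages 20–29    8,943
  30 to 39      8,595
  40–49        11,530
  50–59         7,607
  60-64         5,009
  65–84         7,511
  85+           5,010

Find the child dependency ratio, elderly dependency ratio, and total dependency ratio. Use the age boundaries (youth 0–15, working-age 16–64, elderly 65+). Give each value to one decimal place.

Youth dependency ratio: 21.8
Old-age dependency ratio: 27.7
Total dependency ratio: 49.4

0–15: 5,443 + 4,396 = 9,839
16–64: 3,535 + 8,943 + 8,595 + 11,530 + 7,607 + 5,009 = 45,219
65+: 7,511 + 5,010 = 12,521
Youth dependency ratio = 9,839 / 45,219 × 100 = 21.8
Old-age dependency ratio = 12,521 / 45,219 × 100 = 27.7
Total dependency ratio = (9,839 + 12,521) / 45,219 × 100 = 22,360 / 45,219 × 100 = 49.4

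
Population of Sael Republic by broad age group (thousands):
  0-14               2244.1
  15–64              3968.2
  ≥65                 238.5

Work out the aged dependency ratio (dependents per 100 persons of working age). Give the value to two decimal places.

Old-age dependency ratio: 6.01

Old-age dependency ratio = 238.5 / 3968.2 × 100 = 6.01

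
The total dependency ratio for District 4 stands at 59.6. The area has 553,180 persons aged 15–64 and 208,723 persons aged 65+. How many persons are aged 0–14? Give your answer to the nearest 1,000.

Aged 0–14: 121,000

Total dependency ratio = (youth + elderly) / working-age × 100
59.6 = (Y + 208,723) / 553,180 × 100
⇒ 121,000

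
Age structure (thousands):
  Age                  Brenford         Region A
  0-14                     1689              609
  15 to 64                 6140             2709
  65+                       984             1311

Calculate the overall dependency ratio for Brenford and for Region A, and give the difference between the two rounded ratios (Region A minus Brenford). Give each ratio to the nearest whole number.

Brenford: 44
Region A: 71
Difference: +27

Brenford: (1689 + 984) / 6140 × 100 = 2673 / 6140 × 100 = 44
Region A: (609 + 1311) / 2709 × 100 = 1920 / 2709 × 100 = 71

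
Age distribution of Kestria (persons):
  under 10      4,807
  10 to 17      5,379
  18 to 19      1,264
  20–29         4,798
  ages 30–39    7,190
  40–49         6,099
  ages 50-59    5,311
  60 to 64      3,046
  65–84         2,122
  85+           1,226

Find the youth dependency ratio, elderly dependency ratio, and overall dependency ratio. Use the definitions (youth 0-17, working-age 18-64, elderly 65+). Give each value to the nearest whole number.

0–17: 4,807 + 5,379 = 10,186
18–64: 1,264 + 4,798 + 7,190 + 6,099 + 5,311 + 3,046 = 27,708
65+: 2,122 + 1,226 = 3,348
Youth dependency ratio = 10,186 / 27,708 × 100 = 37
Old-age dependency ratio = 3,348 / 27,708 × 100 = 12
Total dependency ratio = (10,186 + 3,348) / 27,708 × 100 = 13,534 / 27,708 × 100 = 49

Youth dependency ratio: 37
Old-age dependency ratio: 12
Total dependency ratio: 49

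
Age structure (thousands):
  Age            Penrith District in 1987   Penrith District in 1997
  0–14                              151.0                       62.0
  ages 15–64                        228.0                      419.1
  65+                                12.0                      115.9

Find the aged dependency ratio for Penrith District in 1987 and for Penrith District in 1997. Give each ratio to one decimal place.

Penrith District in 1987: 12.0 / 228.0 × 100 = 5.3
Penrith District in 1997: 115.9 / 419.1 × 100 = 27.7

Penrith District in 1987: 5.3
Penrith District in 1997: 27.7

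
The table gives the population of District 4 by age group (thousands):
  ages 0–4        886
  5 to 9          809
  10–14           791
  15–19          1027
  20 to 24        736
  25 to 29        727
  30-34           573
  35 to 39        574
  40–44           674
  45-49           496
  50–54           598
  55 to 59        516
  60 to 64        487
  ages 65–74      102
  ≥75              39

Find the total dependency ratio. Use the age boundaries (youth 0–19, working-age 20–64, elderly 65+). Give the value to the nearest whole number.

Total dependency ratio: 68

0–19: 886 + 809 + 791 + 1027 = 3513
20–64: 736 + 727 + 573 + 574 + 674 + 496 + 598 + 516 + 487 = 5381
65+: 102 + 39 = 141
Total dependency ratio = (3513 + 141) / 5381 × 100 = 3654 / 5381 × 100 = 68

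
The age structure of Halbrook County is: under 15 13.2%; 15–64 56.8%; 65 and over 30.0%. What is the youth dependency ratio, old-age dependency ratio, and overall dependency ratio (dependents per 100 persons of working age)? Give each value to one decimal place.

Youth dependency ratio: 23.2
Old-age dependency ratio: 52.8
Total dependency ratio: 76.1

Youth dependency ratio = 13.2 / 56.8 × 100 = 23.2
Old-age dependency ratio = 30.0 / 56.8 × 100 = 52.8
Total dependency ratio = (13.2 + 30.0) / 56.8 × 100 = 43.2 / 56.8 × 100 = 76.1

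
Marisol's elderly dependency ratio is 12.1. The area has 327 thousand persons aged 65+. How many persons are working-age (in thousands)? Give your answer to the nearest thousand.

Old-age dependency ratio = elderly / working-age × 100
12.1 = 327 / W × 100
⇒ 2 702

Working-age: 2 702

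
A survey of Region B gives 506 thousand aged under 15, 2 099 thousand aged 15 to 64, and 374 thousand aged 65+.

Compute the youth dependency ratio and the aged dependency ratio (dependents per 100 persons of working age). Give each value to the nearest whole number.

Youth dependency ratio = 506 / 2 099 × 100 = 24
Old-age dependency ratio = 374 / 2 099 × 100 = 18

Youth dependency ratio: 24
Old-age dependency ratio: 18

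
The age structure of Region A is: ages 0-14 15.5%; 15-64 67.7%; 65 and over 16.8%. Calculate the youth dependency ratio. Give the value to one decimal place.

Youth dependency ratio = 15.5 / 67.7 × 100 = 22.9

Youth dependency ratio: 22.9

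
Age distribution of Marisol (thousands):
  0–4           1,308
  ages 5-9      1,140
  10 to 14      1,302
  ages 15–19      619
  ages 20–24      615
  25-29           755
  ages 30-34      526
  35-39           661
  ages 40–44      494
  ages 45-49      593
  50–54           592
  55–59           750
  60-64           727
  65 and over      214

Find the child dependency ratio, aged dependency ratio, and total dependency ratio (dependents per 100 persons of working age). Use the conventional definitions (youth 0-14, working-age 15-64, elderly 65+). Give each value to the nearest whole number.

0–14: 1,308 + 1,140 + 1,302 = 3,750
15–64: 619 + 615 + 755 + 526 + 661 + 494 + 593 + 592 + 750 + 727 = 6,332
65+: 214
Youth dependency ratio = 3,750 / 6,332 × 100 = 59
Old-age dependency ratio = 214 / 6,332 × 100 = 3
Total dependency ratio = (3,750 + 214) / 6,332 × 100 = 3,964 / 6,332 × 100 = 63

Youth dependency ratio: 59
Old-age dependency ratio: 3
Total dependency ratio: 63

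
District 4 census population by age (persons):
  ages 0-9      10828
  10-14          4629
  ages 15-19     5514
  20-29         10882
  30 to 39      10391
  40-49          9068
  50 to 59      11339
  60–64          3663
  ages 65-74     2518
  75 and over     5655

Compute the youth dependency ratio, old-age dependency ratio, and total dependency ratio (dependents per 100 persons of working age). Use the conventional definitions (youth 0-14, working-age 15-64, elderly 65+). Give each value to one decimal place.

Youth dependency ratio: 30.4
Old-age dependency ratio: 16.1
Total dependency ratio: 46.5

0–14: 10828 + 4629 = 15457
15–64: 5514 + 10882 + 10391 + 9068 + 11339 + 3663 = 50857
65+: 2518 + 5655 = 8173
Youth dependency ratio = 15457 / 50857 × 100 = 30.4
Old-age dependency ratio = 8173 / 50857 × 100 = 16.1
Total dependency ratio = (15457 + 8173) / 50857 × 100 = 23630 / 50857 × 100 = 46.5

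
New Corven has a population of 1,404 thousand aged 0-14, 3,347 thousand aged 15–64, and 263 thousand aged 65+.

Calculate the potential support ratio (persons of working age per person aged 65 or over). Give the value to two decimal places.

Potential support ratio = 3,347 / 263 = 12.73

Potential support ratio: 12.73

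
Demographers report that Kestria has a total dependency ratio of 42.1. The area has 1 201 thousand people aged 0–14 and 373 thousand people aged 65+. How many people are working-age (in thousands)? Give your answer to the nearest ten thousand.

Total dependency ratio = (youth + elderly) / working-age × 100
42.1 = (1 201 + 373) / W × 100
⇒ 3 740

Working-age: 3 740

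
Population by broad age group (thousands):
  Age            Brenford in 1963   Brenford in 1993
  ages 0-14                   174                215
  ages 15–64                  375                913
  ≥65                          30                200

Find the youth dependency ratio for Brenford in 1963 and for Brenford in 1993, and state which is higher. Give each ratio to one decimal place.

Brenford in 1963: 174 / 375 × 100 = 46.4
Brenford in 1993: 215 / 913 × 100 = 23.5

Brenford in 1963: 46.4
Brenford in 1993: 23.5
Higher: Brenford in 1963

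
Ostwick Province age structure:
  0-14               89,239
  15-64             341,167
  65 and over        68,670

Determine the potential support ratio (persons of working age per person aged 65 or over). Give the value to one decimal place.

Potential support ratio: 5.0

Potential support ratio = 341,167 / 68,670 = 5.0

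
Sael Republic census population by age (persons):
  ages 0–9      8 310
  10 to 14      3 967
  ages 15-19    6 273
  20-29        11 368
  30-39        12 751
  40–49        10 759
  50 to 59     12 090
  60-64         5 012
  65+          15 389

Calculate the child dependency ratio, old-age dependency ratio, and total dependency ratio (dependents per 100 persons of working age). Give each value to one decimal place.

0–14: 8 310 + 3 967 = 12 277
15–64: 6 273 + 11 368 + 12 751 + 10 759 + 12 090 + 5 012 = 58 253
65+: 15 389
Youth dependency ratio = 12 277 / 58 253 × 100 = 21.1
Old-age dependency ratio = 15 389 / 58 253 × 100 = 26.4
Total dependency ratio = (12 277 + 15 389) / 58 253 × 100 = 27 666 / 58 253 × 100 = 47.5

Youth dependency ratio: 21.1
Old-age dependency ratio: 26.4
Total dependency ratio: 47.5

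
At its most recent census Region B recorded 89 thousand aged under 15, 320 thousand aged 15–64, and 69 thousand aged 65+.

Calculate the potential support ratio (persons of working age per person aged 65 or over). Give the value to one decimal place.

Potential support ratio: 4.6

Potential support ratio = 320 / 69 = 4.6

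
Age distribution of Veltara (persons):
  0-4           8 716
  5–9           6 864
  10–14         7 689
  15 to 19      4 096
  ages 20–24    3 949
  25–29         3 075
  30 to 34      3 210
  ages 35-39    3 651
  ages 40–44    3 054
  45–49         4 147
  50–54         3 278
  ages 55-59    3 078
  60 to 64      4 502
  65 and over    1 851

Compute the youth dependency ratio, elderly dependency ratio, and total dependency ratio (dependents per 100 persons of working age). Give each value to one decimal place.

0–14: 8 716 + 6 864 + 7 689 = 23 269
15–64: 4 096 + 3 949 + 3 075 + 3 210 + 3 651 + 3 054 + 4 147 + 3 278 + 3 078 + 4 502 = 36 040
65+: 1 851
Youth dependency ratio = 23 269 / 36 040 × 100 = 64.6
Old-age dependency ratio = 1 851 / 36 040 × 100 = 5.1
Total dependency ratio = (23 269 + 1 851) / 36 040 × 100 = 25 120 / 36 040 × 100 = 69.7

Youth dependency ratio: 64.6
Old-age dependency ratio: 5.1
Total dependency ratio: 69.7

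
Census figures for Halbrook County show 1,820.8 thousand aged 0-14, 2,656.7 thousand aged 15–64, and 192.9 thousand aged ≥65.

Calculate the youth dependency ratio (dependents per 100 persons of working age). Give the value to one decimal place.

Youth dependency ratio = 1,820.8 / 2,656.7 × 100 = 68.5

Youth dependency ratio: 68.5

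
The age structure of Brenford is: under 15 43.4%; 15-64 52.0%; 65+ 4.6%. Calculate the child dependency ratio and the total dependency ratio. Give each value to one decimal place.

Youth dependency ratio: 83.5
Total dependency ratio: 92.3

Youth dependency ratio = 43.4 / 52.0 × 100 = 83.5
Total dependency ratio = (43.4 + 4.6) / 52.0 × 100 = 48.0 / 52.0 × 100 = 92.3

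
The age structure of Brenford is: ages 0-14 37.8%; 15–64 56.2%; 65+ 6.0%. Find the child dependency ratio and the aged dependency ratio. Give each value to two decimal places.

Youth dependency ratio: 67.26
Old-age dependency ratio: 10.68

Youth dependency ratio = 37.8 / 56.2 × 100 = 67.26
Old-age dependency ratio = 6.0 / 56.2 × 100 = 10.68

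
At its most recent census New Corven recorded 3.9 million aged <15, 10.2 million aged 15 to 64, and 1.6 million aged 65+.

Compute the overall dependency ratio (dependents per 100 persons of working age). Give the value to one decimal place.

Total dependency ratio: 53.9

Total dependency ratio = (3.9 + 1.6) / 10.2 × 100 = 5.5 / 10.2 × 100 = 53.9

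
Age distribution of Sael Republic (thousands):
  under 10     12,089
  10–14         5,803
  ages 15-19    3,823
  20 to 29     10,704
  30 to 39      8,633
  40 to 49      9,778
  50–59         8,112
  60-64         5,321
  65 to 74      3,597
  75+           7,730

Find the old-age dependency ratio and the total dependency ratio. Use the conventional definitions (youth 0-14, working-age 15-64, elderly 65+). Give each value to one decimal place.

0–14: 12,089 + 5,803 = 17,892
15–64: 3,823 + 10,704 + 8,633 + 9,778 + 8,112 + 5,321 = 46,371
65+: 3,597 + 7,730 = 11,327
Old-age dependency ratio = 11,327 / 46,371 × 100 = 24.4
Total dependency ratio = (17,892 + 11,327) / 46,371 × 100 = 29,219 / 46,371 × 100 = 63.0

Old-age dependency ratio: 24.4
Total dependency ratio: 63.0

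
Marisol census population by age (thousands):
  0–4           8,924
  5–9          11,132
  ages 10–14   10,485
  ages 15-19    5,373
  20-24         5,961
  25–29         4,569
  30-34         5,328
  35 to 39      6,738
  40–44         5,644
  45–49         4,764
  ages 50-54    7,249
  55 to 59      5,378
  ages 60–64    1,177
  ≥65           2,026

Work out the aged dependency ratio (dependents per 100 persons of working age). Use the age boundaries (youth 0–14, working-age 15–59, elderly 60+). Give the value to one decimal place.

Old-age dependency ratio: 6.3

0–14: 8,924 + 11,132 + 10,485 = 30,541
15–59: 5,373 + 5,961 + 4,569 + 5,328 + 6,738 + 5,644 + 4,764 + 7,249 + 5,378 = 51,004
60+: 1,177 + 2,026 = 3,203
Old-age dependency ratio = 3,203 / 51,004 × 100 = 6.3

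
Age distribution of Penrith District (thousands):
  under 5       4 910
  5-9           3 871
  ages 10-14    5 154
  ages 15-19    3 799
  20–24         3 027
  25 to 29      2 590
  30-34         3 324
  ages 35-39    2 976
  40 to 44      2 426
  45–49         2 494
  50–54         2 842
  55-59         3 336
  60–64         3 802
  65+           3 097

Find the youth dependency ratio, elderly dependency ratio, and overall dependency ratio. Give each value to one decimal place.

Youth dependency ratio: 45.5
Old-age dependency ratio: 10.1
Total dependency ratio: 55.6

0–14: 4 910 + 3 871 + 5 154 = 13 935
15–64: 3 799 + 3 027 + 2 590 + 3 324 + 2 976 + 2 426 + 2 494 + 2 842 + 3 336 + 3 802 = 30 616
65+: 3 097
Youth dependency ratio = 13 935 / 30 616 × 100 = 45.5
Old-age dependency ratio = 3 097 / 30 616 × 100 = 10.1
Total dependency ratio = (13 935 + 3 097) / 30 616 × 100 = 17 032 / 30 616 × 100 = 55.6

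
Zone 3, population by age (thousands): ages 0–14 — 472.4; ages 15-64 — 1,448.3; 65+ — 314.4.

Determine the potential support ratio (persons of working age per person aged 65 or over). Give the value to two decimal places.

Potential support ratio: 4.61

Potential support ratio = 1,448.3 / 314.4 = 4.61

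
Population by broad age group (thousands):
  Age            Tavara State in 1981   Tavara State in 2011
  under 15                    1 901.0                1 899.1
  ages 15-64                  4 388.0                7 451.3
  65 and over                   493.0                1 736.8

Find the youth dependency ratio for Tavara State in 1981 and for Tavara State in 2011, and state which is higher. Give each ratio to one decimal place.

Tavara State in 1981: 1 901.0 / 4 388.0 × 100 = 43.3
Tavara State in 2011: 1 899.1 / 7 451.3 × 100 = 25.5

Tavara State in 1981: 43.3
Tavara State in 2011: 25.5
Higher: Tavara State in 1981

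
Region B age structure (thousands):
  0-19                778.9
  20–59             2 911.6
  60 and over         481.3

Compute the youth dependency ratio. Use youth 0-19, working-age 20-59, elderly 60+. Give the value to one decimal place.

Youth dependency ratio = 778.9 / 2 911.6 × 100 = 26.8

Youth dependency ratio: 26.8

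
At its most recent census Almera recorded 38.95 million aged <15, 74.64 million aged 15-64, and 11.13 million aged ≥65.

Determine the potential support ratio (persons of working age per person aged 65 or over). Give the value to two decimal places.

Potential support ratio = 74.64 / 11.13 = 6.71

Potential support ratio: 6.71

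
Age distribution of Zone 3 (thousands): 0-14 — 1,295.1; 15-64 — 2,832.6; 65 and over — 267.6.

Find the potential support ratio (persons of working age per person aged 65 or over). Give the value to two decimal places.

Potential support ratio = 2,832.6 / 267.6 = 10.59

Potential support ratio: 10.59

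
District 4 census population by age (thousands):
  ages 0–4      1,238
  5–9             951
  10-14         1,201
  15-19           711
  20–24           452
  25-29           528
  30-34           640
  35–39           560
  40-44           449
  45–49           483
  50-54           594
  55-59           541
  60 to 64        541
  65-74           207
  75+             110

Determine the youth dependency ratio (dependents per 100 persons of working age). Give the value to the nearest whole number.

Youth dependency ratio: 62

0–14: 1,238 + 951 + 1,201 = 3,390
15–64: 711 + 452 + 528 + 640 + 560 + 449 + 483 + 594 + 541 + 541 = 5,499
65+: 207 + 110 = 317
Youth dependency ratio = 3,390 / 5,499 × 100 = 62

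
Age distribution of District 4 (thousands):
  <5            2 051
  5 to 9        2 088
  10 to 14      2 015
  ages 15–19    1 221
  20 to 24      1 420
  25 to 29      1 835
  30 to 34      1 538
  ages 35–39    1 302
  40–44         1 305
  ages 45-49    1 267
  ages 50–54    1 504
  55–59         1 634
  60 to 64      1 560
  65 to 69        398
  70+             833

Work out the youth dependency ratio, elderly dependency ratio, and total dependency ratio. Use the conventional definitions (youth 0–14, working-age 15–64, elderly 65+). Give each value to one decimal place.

Youth dependency ratio: 42.2
Old-age dependency ratio: 8.4
Total dependency ratio: 50.6

0–14: 2 051 + 2 088 + 2 015 = 6 154
15–64: 1 221 + 1 420 + 1 835 + 1 538 + 1 302 + 1 305 + 1 267 + 1 504 + 1 634 + 1 560 = 14 586
65+: 398 + 833 = 1 231
Youth dependency ratio = 6 154 / 14 586 × 100 = 42.2
Old-age dependency ratio = 1 231 / 14 586 × 100 = 8.4
Total dependency ratio = (6 154 + 1 231) / 14 586 × 100 = 7 385 / 14 586 × 100 = 50.6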